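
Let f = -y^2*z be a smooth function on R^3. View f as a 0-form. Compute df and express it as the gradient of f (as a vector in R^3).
df = (0) dx + (-2*y*z) dy + (-y^2) dz; grad f = (0, -2*y*z, -y^2)

For a 0-form f, d f = (∂f/∂x) dx + (∂f/∂y) dy + (∂f/∂z) dz. The components of the vector representation are exactly the entries of grad f in Cartesian coordinates:
  ∂f/∂x = 0
  ∂f/∂y = -2*y*z
  ∂f/∂z = -y^2.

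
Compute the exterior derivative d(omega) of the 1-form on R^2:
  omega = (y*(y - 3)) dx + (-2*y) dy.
d(omega) = (3 - 2*y) dx ∧ dy

For a 1-form omega = sum_i f_i dx_i, the exterior derivative is
  d(omega) = sum_{i < j} (∂f_j/∂x_i - ∂f_i/∂x_j) dx_i ∧ dx_j.
  coefficient of dx ∧ dy: ∂f_2/∂x - ∂f_1/∂y = ∂(-2*y)/∂x - ∂(y*(y - 3))/∂y = 3 - 2*y
Assembling: d(omega) = (3 - 2*y) dx ∧ dy.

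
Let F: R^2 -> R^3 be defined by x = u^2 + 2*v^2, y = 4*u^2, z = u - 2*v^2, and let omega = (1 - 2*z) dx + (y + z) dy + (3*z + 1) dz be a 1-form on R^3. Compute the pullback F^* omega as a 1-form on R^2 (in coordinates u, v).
F^* omega = (32*u^3 + 4*u^2 - 8*u*v^2 + 5*u - 6*v^2 + 1) du + (20*v*(-u + 2*v^2)) dv

Using F^*(f dg) = (f ∘ F) d(g ∘ F), substitute each coordinate x_i by F_i(u, v) in f_i, and replace dx_i by d F_i = (∂F_i/∂u) du + (∂F_i/∂v) dv.
  For the x component: f_1(F) = -2*u + 4*v^2 + 1; d F_1 = (2*u) du + (4*v) dv
  For the y component: f_2(F) = 4*u^2 + u - 2*v^2; d F_2 = (8*u) du + (0) dv
  For the z component: f_3(F) = 3*u - 6*v^2 + 1; d F_3 = (1) du + (-4*v) dv
Combining and collecting du, dv coefficients:
  coeff of du: 32*u^3 + 4*u^2 - 8*u*v^2 + 5*u - 6*v^2 + 1
  coeff of dv: 20*v*(-u + 2*v^2)
F^* omega = (32*u^3 + 4*u^2 - 8*u*v^2 + 5*u - 6*v^2 + 1) du + (20*v*(-u + 2*v^2)) dv.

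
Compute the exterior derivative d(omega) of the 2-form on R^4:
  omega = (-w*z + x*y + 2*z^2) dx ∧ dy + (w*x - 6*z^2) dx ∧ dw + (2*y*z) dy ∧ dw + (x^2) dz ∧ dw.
d(omega) = (-w + 4*z) dx ∧ dy ∧ dz + (-z) dx ∧ dy ∧ dw + (2*x + 12*z) dx ∧ dz ∧ dw + (-2*y) dy ∧ dz ∧ dw

For a 2-form omega = sum_{i<j} g_{ij} dx_i ∧ dx_j, the exterior derivative is
  d(omega) = sum_{i<j} d(g_{ij}) ∧ dx_i ∧ dx_j = sum_{i<j, k} (∂g_{ij}/∂x_k) dx_k ∧ dx_i ∧ dx_j.
Expand each term, using dx_k ∧ dx_i ∧ dx_j = sgn(permutation) dx_{(a)} ∧ dx_{(b)} ∧ dx_{(c)} with (a < b < c) sorted:
  d(-w*z + x*y + 2*z^2) includes (∂/∂z)(-w*z + x*y + 2*z^2) dz = (-w + 4*z) dz, which multiplied by dx ∧ dy gives (-w + 4*z) dx ∧ dy ∧ dz
  d(-w*z + x*y + 2*z^2) includes (∂/∂w)(-w*z + x*y + 2*z^2) dw = (-z) dw, which multiplied by dx ∧ dy gives (-z) dx ∧ dy ∧ dw
  d(w*x - 6*z^2) includes (∂/∂z)(w*x - 6*z^2) dz = (-12*z) dz, which multiplied by dx ∧ dw gives (12*z) dx ∧ dz ∧ dw
  d(2*y*z) includes (∂/∂z)(2*y*z) dz = (2*y) dz, which multiplied by dy ∧ dw gives (-2*y) dy ∧ dz ∧ dw
  d(x^2) includes (∂/∂x)(x^2) dx = (2*x) dx, which multiplied by dz ∧ dw gives (2*x) dx ∧ dz ∧ dw
Collecting like 3-forms: d(omega) = (-w + 4*z) dx ∧ dy ∧ dz + (-z) dx ∧ dy ∧ dw + (2*x + 12*z) dx ∧ dz ∧ dw + (-2*y) dy ∧ dz ∧ dw.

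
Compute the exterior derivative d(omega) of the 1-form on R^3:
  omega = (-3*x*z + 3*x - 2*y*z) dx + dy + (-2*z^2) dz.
d(omega) = (2*z) dx ∧ dy + (3*x + 2*y) dx ∧ dz

For a 1-form omega = sum_i f_i dx_i, the exterior derivative is
  d(omega) = sum_{i < j} (∂f_j/∂x_i - ∂f_i/∂x_j) dx_i ∧ dx_j.
  coefficient of dx ∧ dy: ∂f_2/∂x - ∂f_1/∂y = ∂(1)/∂x - ∂(-3*x*z + 3*x - 2*y*z)/∂y = 2*z
  coefficient of dx ∧ dz: ∂f_3/∂x - ∂f_1/∂z = ∂(-2*z^2)/∂x - ∂(-3*x*z + 3*x - 2*y*z)/∂z = 3*x + 2*y
Assembling: d(omega) = (2*z) dx ∧ dy + (3*x + 2*y) dx ∧ dz.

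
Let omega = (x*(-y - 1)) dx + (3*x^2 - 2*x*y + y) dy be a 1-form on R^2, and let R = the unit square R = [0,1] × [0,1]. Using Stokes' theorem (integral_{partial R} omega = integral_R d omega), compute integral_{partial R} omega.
integral_(partial R) omega = 5/2

Stokes: integral_partial_R omega = integral_R d omega with d omega = (∂Q/∂x - ∂P/∂y) dx ∧ dy.
  ∂Q/∂x = 6*x - 2*y
  ∂P/∂y = -x
  integrand = ∂Q/∂x - ∂P/∂y = 7*x - 2*y.
Integrating over R: integral_0^1 integral_0^1 (7*x - 2*y) dx dy = 5/2.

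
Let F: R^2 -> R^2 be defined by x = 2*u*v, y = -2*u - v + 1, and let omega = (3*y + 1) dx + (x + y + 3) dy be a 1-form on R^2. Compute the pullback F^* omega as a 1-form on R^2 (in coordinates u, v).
F^* omega = (-16*u*v + 4*u - 6*v^2 + 10*v - 8) du + (-12*u^2 - 8*u*v + 10*u + v - 4) dv

Using F^*(f dg) = (f ∘ F) d(g ∘ F), substitute each coordinate x_i by F_i(u, v) in f_i, and replace dx_i by d F_i = (∂F_i/∂u) du + (∂F_i/∂v) dv.
  For the x component: f_1(F) = -6*u - 3*v + 4; d F_1 = (2*v) du + (2*u) dv
  For the y component: f_2(F) = 2*u*v - 2*u - v + 4; d F_2 = (-2) du + (-1) dv
Combining and collecting du, dv coefficients:
  coeff of du: -16*u*v + 4*u - 6*v^2 + 10*v - 8
  coeff of dv: -12*u^2 - 8*u*v + 10*u + v - 4
F^* omega = (-16*u*v + 4*u - 6*v^2 + 10*v - 8) du + (-12*u^2 - 8*u*v + 10*u + v - 4) dv.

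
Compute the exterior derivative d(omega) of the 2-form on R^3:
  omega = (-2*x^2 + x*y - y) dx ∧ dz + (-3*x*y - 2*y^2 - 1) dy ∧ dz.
d(omega) = (-x - 3*y + 1) dx ∧ dy ∧ dz

For a 2-form omega = sum_{i<j} g_{ij} dx_i ∧ dx_j, the exterior derivative is
  d(omega) = sum_{i<j} d(g_{ij}) ∧ dx_i ∧ dx_j = sum_{i<j, k} (∂g_{ij}/∂x_k) dx_k ∧ dx_i ∧ dx_j.
Expand each term, using dx_k ∧ dx_i ∧ dx_j = sgn(permutation) dx_{(a)} ∧ dx_{(b)} ∧ dx_{(c)} with (a < b < c) sorted:
  d(-2*x^2 + x*y - y) includes (∂/∂y)(-2*x^2 + x*y - y) dy = (x - 1) dy, which multiplied by dx ∧ dz gives (1 - x) dx ∧ dy ∧ dz
  d(-3*x*y - 2*y^2 - 1) includes (∂/∂x)(-3*x*y - 2*y^2 - 1) dx = (-3*y) dx, which multiplied by dy ∧ dz gives (-3*y) dx ∧ dy ∧ dz
Collecting like 3-forms: d(omega) = (-x - 3*y + 1) dx ∧ dy ∧ dz.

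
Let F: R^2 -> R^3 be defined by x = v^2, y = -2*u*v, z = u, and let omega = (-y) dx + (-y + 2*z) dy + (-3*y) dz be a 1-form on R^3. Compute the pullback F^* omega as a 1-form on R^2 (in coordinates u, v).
F^* omega = (2*u*v*(1 - 2*v)) du + (4*u*(-u*v - u + v^2)) dv

Using F^*(f dg) = (f ∘ F) d(g ∘ F), substitute each coordinate x_i by F_i(u, v) in f_i, and replace dx_i by d F_i = (∂F_i/∂u) du + (∂F_i/∂v) dv.
  For the x component: f_1(F) = 2*u*v; d F_1 = (0) du + (2*v) dv
  For the y component: f_2(F) = 2*u*(v + 1); d F_2 = (-2*v) du + (-2*u) dv
  For the z component: f_3(F) = 6*u*v; d F_3 = (1) du + (0) dv
Combining and collecting du, dv coefficients:
  coeff of du: 2*u*v*(1 - 2*v)
  coeff of dv: 4*u*(-u*v - u + v^2)
F^* omega = (2*u*v*(1 - 2*v)) du + (4*u*(-u*v - u + v^2)) dv.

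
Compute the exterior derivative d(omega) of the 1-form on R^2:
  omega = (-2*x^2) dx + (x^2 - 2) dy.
d(omega) = (2*x) dx ∧ dy

For a 1-form omega = sum_i f_i dx_i, the exterior derivative is
  d(omega) = sum_{i < j} (∂f_j/∂x_i - ∂f_i/∂x_j) dx_i ∧ dx_j.
  coefficient of dx ∧ dy: ∂f_2/∂x - ∂f_1/∂y = ∂(x^2 - 2)/∂x - ∂(-2*x^2)/∂y = 2*x
Assembling: d(omega) = (2*x) dx ∧ dy.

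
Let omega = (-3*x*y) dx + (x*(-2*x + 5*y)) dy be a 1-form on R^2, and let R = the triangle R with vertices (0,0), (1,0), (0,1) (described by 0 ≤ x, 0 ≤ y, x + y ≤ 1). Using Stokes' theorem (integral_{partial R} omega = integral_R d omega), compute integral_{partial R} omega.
integral_(partial R) omega = 2/3

Stokes: integral_partial_R omega = integral_R d omega with d omega = (∂Q/∂x - ∂P/∂y) dx ∧ dy.
  ∂Q/∂x = -4*x + 5*y
  ∂P/∂y = -3*x
  integrand = ∂Q/∂x - ∂P/∂y = -x + 5*y.
Integrating over R: integral_0^1 integral_0^{1-x} (-x + 5*y) dy dx = 2/3.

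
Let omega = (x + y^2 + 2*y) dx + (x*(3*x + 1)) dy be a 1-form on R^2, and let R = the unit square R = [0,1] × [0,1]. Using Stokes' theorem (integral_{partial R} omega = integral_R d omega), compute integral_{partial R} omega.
integral_(partial R) omega = 1

Stokes: integral_partial_R omega = integral_R d omega with d omega = (∂Q/∂x - ∂P/∂y) dx ∧ dy.
  ∂Q/∂x = 6*x + 1
  ∂P/∂y = 2*y + 2
  integrand = ∂Q/∂x - ∂P/∂y = 6*x - 2*y - 1.
Integrating over R: integral_0^1 integral_0^1 (6*x - 2*y - 1) dx dy = 1.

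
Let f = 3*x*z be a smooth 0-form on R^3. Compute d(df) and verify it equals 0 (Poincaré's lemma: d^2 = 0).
d(df) = 0

Step 1: df = sum_i (∂f/∂x_i) dx_i = (3*z) dx + (0) dy + (3*x) dz.
Step 2: Apply d again. Using the 1-form formula, the coefficient of dx ∧ dy in d(df) is ∂^2 f/∂x ∂y - ∂^2 f/∂y ∂x = (0) - (0) = 0 (equality of mixed partials for smooth f).
Similarly for dx ∧ dz and dy ∧ dz — all coefficients vanish. So d(df) = 0.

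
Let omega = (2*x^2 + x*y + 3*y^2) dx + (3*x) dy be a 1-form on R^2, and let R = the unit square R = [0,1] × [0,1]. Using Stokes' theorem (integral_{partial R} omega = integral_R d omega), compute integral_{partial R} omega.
integral_(partial R) omega = -1/2

Stokes: integral_partial_R omega = integral_R d omega with d omega = (∂Q/∂x - ∂P/∂y) dx ∧ dy.
  ∂Q/∂x = 3
  ∂P/∂y = x + 6*y
  integrand = ∂Q/∂x - ∂P/∂y = -x - 6*y + 3.
Integrating over R: integral_0^1 integral_0^1 (-x - 6*y + 3) dx dy = -1/2.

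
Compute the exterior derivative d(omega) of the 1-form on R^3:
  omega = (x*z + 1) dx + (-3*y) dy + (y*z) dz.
d(omega) = (-x) dx ∧ dz + (z) dy ∧ dz

For a 1-form omega = sum_i f_i dx_i, the exterior derivative is
  d(omega) = sum_{i < j} (∂f_j/∂x_i - ∂f_i/∂x_j) dx_i ∧ dx_j.
  coefficient of dx ∧ dz: ∂f_3/∂x - ∂f_1/∂z = ∂(y*z)/∂x - ∂(x*z + 1)/∂z = -x
  coefficient of dy ∧ dz: ∂f_3/∂y - ∂f_2/∂z = ∂(y*z)/∂y - ∂(-3*y)/∂z = z
Assembling: d(omega) = (-x) dx ∧ dz + (z) dy ∧ dz.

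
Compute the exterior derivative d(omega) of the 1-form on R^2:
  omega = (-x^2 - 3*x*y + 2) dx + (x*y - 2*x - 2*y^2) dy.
d(omega) = (3*x + y - 2) dx ∧ dy

For a 1-form omega = sum_i f_i dx_i, the exterior derivative is
  d(omega) = sum_{i < j} (∂f_j/∂x_i - ∂f_i/∂x_j) dx_i ∧ dx_j.
  coefficient of dx ∧ dy: ∂f_2/∂x - ∂f_1/∂y = ∂(x*y - 2*x - 2*y^2)/∂x - ∂(-x^2 - 3*x*y + 2)/∂y = 3*x + y - 2
Assembling: d(omega) = (3*x + y - 2) dx ∧ dy.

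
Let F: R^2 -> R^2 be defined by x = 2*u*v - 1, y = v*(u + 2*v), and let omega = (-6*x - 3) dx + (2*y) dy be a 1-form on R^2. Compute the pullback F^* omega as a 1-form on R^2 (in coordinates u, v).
F^* omega = (2*v*(-11*u*v + 2*v^2 + 3)) du + (-22*u^2*v + 12*u*v^2 + 6*u + 16*v^3) dv

Using F^*(f dg) = (f ∘ F) d(g ∘ F), substitute each coordinate x_i by F_i(u, v) in f_i, and replace dx_i by d F_i = (∂F_i/∂u) du + (∂F_i/∂v) dv.
  For the x component: f_1(F) = -12*u*v + 3; d F_1 = (2*v) du + (2*u) dv
  For the y component: f_2(F) = 2*v*(u + 2*v); d F_2 = (v) du + (u + 4*v) dv
Combining and collecting du, dv coefficients:
  coeff of du: 2*v*(-11*u*v + 2*v^2 + 3)
  coeff of dv: -22*u^2*v + 12*u*v^2 + 6*u + 16*v^3
F^* omega = (2*v*(-11*u*v + 2*v^2 + 3)) du + (-22*u^2*v + 12*u*v^2 + 6*u + 16*v^3) dv.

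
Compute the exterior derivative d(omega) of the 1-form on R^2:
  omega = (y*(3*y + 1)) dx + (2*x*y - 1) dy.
d(omega) = (-4*y - 1) dx ∧ dy

For a 1-form omega = sum_i f_i dx_i, the exterior derivative is
  d(omega) = sum_{i < j} (∂f_j/∂x_i - ∂f_i/∂x_j) dx_i ∧ dx_j.
  coefficient of dx ∧ dy: ∂f_2/∂x - ∂f_1/∂y = ∂(2*x*y - 1)/∂x - ∂(y*(3*y + 1))/∂y = -4*y - 1
Assembling: d(omega) = (-4*y - 1) dx ∧ dy.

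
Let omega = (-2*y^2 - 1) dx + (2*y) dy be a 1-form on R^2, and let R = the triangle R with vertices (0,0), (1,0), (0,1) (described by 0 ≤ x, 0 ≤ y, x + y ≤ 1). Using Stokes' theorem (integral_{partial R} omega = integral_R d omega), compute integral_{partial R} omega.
integral_(partial R) omega = 2/3

Stokes: integral_partial_R omega = integral_R d omega with d omega = (∂Q/∂x - ∂P/∂y) dx ∧ dy.
  ∂Q/∂x = 0
  ∂P/∂y = -4*y
  integrand = ∂Q/∂x - ∂P/∂y = 4*y.
Integrating over R: integral_0^1 integral_0^{1-x} (4*y) dy dx = 2/3.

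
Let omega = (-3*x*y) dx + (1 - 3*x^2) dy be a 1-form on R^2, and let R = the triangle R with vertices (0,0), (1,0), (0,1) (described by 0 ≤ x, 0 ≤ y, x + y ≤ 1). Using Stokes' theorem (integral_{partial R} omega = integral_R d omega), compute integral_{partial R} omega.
integral_(partial R) omega = -1/2

Stokes: integral_partial_R omega = integral_R d omega with d omega = (∂Q/∂x - ∂P/∂y) dx ∧ dy.
  ∂Q/∂x = -6*x
  ∂P/∂y = -3*x
  integrand = ∂Q/∂x - ∂P/∂y = -3*x.
Integrating over R: integral_0^1 integral_0^{1-x} (-3*x) dy dx = -1/2.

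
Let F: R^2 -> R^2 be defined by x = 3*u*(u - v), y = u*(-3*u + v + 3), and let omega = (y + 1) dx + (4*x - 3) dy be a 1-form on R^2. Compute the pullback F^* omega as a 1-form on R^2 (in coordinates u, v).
F^* omega = (-90*u^3 + 99*u^2*v + 54*u^2 - 15*u*v^2 - 45*u*v + 24*u - 6*v - 9) du + (3*u*(7*u^2 - 5*u*v - 3*u - 2)) dv

Using F^*(f dg) = (f ∘ F) d(g ∘ F), substitute each coordinate x_i by F_i(u, v) in f_i, and replace dx_i by d F_i = (∂F_i/∂u) du + (∂F_i/∂v) dv.
  For the x component: f_1(F) = -3*u^2 + u*v + 3*u + 1; d F_1 = (6*u - 3*v) du + (-3*u) dv
  For the y component: f_2(F) = 12*u^2 - 12*u*v - 3; d F_2 = (-6*u + v + 3) du + (u) dv
Combining and collecting du, dv coefficients:
  coeff of du: -90*u^3 + 99*u^2*v + 54*u^2 - 15*u*v^2 - 45*u*v + 24*u - 6*v - 9
  coeff of dv: 3*u*(7*u^2 - 5*u*v - 3*u - 2)
F^* omega = (-90*u^3 + 99*u^2*v + 54*u^2 - 15*u*v^2 - 45*u*v + 24*u - 6*v - 9) du + (3*u*(7*u^2 - 5*u*v - 3*u - 2)) dv.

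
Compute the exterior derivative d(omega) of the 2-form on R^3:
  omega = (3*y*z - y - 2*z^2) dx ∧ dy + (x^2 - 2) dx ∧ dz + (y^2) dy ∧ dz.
d(omega) = (3*y - 4*z) dx ∧ dy ∧ dz

For a 2-form omega = sum_{i<j} g_{ij} dx_i ∧ dx_j, the exterior derivative is
  d(omega) = sum_{i<j} d(g_{ij}) ∧ dx_i ∧ dx_j = sum_{i<j, k} (∂g_{ij}/∂x_k) dx_k ∧ dx_i ∧ dx_j.
Expand each term, using dx_k ∧ dx_i ∧ dx_j = sgn(permutation) dx_{(a)} ∧ dx_{(b)} ∧ dx_{(c)} with (a < b < c) sorted:
  d(3*y*z - y - 2*z^2) includes (∂/∂z)(3*y*z - y - 2*z^2) dz = (3*y - 4*z) dz, which multiplied by dx ∧ dy gives (3*y - 4*z) dx ∧ dy ∧ dz
Collecting like 3-forms: d(omega) = (3*y - 4*z) dx ∧ dy ∧ dz.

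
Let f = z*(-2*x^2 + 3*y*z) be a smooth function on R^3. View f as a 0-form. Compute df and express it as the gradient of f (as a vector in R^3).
df = (-4*x*z) dx + (3*z^2) dy + (-2*x^2 + 6*y*z) dz; grad f = (-4*x*z, 3*z^2, -2*x^2 + 6*y*z)

For a 0-form f, d f = (∂f/∂x) dx + (∂f/∂y) dy + (∂f/∂z) dz. The components of the vector representation are exactly the entries of grad f in Cartesian coordinates:
  ∂f/∂x = -4*x*z
  ∂f/∂y = 3*z^2
  ∂f/∂z = -2*x^2 + 6*y*z.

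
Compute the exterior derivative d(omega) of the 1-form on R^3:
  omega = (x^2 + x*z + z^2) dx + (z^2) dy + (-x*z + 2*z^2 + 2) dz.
d(omega) = (-x - 3*z) dx ∧ dz + (-2*z) dy ∧ dz

For a 1-form omega = sum_i f_i dx_i, the exterior derivative is
  d(omega) = sum_{i < j} (∂f_j/∂x_i - ∂f_i/∂x_j) dx_i ∧ dx_j.
  coefficient of dx ∧ dz: ∂f_3/∂x - ∂f_1/∂z = ∂(-x*z + 2*z^2 + 2)/∂x - ∂(x^2 + x*z + z^2)/∂z = -x - 3*z
  coefficient of dy ∧ dz: ∂f_3/∂y - ∂f_2/∂z = ∂(-x*z + 2*z^2 + 2)/∂y - ∂(z^2)/∂z = -2*z
Assembling: d(omega) = (-x - 3*z) dx ∧ dz + (-2*z) dy ∧ dz.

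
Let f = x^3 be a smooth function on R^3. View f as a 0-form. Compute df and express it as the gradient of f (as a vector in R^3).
df = (3*x^2) dx + (0) dy + (0) dz; grad f = (3*x^2, 0, 0)

For a 0-form f, d f = (∂f/∂x) dx + (∂f/∂y) dy + (∂f/∂z) dz. The components of the vector representation are exactly the entries of grad f in Cartesian coordinates:
  ∂f/∂x = 3*x^2
  ∂f/∂y = 0
  ∂f/∂z = 0.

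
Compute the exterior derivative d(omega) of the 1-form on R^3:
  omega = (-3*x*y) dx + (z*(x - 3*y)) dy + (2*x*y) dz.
d(omega) = (3*x + z) dx ∧ dy + (2*y) dx ∧ dz + (x + 3*y) dy ∧ dz

For a 1-form omega = sum_i f_i dx_i, the exterior derivative is
  d(omega) = sum_{i < j} (∂f_j/∂x_i - ∂f_i/∂x_j) dx_i ∧ dx_j.
  coefficient of dx ∧ dy: ∂f_2/∂x - ∂f_1/∂y = ∂(z*(x - 3*y))/∂x - ∂(-3*x*y)/∂y = 3*x + z
  coefficient of dx ∧ dz: ∂f_3/∂x - ∂f_1/∂z = ∂(2*x*y)/∂x - ∂(-3*x*y)/∂z = 2*y
  coefficient of dy ∧ dz: ∂f_3/∂y - ∂f_2/∂z = ∂(2*x*y)/∂y - ∂(z*(x - 3*y))/∂z = x + 3*y
Assembling: d(omega) = (3*x + z) dx ∧ dy + (2*y) dx ∧ dz + (x + 3*y) dy ∧ dz.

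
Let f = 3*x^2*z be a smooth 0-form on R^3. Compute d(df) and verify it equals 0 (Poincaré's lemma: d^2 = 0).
d(df) = 0

Step 1: df = sum_i (∂f/∂x_i) dx_i = (6*x*z) dx + (0) dy + (3*x^2) dz.
Step 2: Apply d again. Using the 1-form formula, the coefficient of dx ∧ dy in d(df) is ∂^2 f/∂x ∂y - ∂^2 f/∂y ∂x = (0) - (0) = 0 (equality of mixed partials for smooth f).
Similarly for dx ∧ dz and dy ∧ dz — all coefficients vanish. So d(df) = 0.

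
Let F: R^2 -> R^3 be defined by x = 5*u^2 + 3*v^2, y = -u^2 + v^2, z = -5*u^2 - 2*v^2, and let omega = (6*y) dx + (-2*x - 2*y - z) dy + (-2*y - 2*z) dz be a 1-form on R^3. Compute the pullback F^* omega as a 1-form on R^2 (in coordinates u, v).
F^* omega = (-174*u^3 + 52*u*v^2) du + (-90*u^2*v + 16*v^3) dv

Using F^*(f dg) = (f ∘ F) d(g ∘ F), substitute each coordinate x_i by F_i(u, v) in f_i, and replace dx_i by d F_i = (∂F_i/∂u) du + (∂F_i/∂v) dv.
  For the x component: f_1(F) = -6*u^2 + 6*v^2; d F_1 = (10*u) du + (6*v) dv
  For the y component: f_2(F) = -3*u^2 - 6*v^2; d F_2 = (-2*u) du + (2*v) dv
  For the z component: f_3(F) = 12*u^2 + 2*v^2; d F_3 = (-10*u) du + (-4*v) dv
Combining and collecting du, dv coefficients:
  coeff of du: -174*u^3 + 52*u*v^2
  coeff of dv: -90*u^2*v + 16*v^3
F^* omega = (-174*u^3 + 52*u*v^2) du + (-90*u^2*v + 16*v^3) dv.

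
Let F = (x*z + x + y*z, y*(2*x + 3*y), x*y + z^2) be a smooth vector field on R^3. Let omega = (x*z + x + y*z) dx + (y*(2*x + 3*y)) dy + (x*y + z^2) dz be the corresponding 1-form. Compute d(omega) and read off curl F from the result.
d(omega) = (x) dy ∧ dz + (x) dz ∧ dx + (2*y - z) dx ∧ dy; curl F = (x, x, 2*y - z)

d omega = sum_{i<j} (∂f_j/∂x_i - ∂f_i/∂x_j) dx_i ∧ dx_j. Under the identification (dy ∧ dz, dz ∧ dx, dx ∧ dy) ↔ (e_x, e_y, e_z), the coefficients are exactly the components of curl F. Compute:
  ∂R/∂y - ∂Q/∂z = (x) - (0) = x
  ∂P/∂z - ∂R/∂x = (x + y) - (y) = x
  ∂Q/∂x - ∂P/∂y = (2*y) - (z) = 2*y - z.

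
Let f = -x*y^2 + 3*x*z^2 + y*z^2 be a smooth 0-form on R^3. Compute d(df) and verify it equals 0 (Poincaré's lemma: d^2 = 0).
d(df) = 0

Step 1: df = sum_i (∂f/∂x_i) dx_i = (-y^2 + 3*z^2) dx + (-2*x*y + z^2) dy + (2*z*(3*x + y)) dz.
Step 2: Apply d again. Using the 1-form formula, the coefficient of dx ∧ dy in d(df) is ∂^2 f/∂x ∂y - ∂^2 f/∂y ∂x = (-2*y) - (-2*y) = 0 (equality of mixed partials for smooth f).
Similarly for dx ∧ dz and dy ∧ dz — all coefficients vanish. So d(df) = 0.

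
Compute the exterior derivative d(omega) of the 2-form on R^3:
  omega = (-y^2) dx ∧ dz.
d(omega) = (2*y) dx ∧ dy ∧ dz

For a 2-form omega = sum_{i<j} g_{ij} dx_i ∧ dx_j, the exterior derivative is
  d(omega) = sum_{i<j} d(g_{ij}) ∧ dx_i ∧ dx_j = sum_{i<j, k} (∂g_{ij}/∂x_k) dx_k ∧ dx_i ∧ dx_j.
Expand each term, using dx_k ∧ dx_i ∧ dx_j = sgn(permutation) dx_{(a)} ∧ dx_{(b)} ∧ dx_{(c)} with (a < b < c) sorted:
  d(-y^2) includes (∂/∂y)(-y^2) dy = (-2*y) dy, which multiplied by dx ∧ dz gives (2*y) dx ∧ dy ∧ dz
Collecting like 3-forms: d(omega) = (2*y) dx ∧ dy ∧ dz.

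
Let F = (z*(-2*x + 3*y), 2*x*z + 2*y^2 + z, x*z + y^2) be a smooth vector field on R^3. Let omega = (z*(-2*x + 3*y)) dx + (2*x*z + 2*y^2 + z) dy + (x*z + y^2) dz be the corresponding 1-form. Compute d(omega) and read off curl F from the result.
d(omega) = (-2*x + 2*y - 1) dy ∧ dz + (-2*x + 3*y - z) dz ∧ dx + (-z) dx ∧ dy; curl F = (-2*x + 2*y - 1, -2*x + 3*y - z, -z)

d omega = sum_{i<j} (∂f_j/∂x_i - ∂f_i/∂x_j) dx_i ∧ dx_j. Under the identification (dy ∧ dz, dz ∧ dx, dx ∧ dy) ↔ (e_x, e_y, e_z), the coefficients are exactly the components of curl F. Compute:
  ∂R/∂y - ∂Q/∂z = (2*y) - (2*x + 1) = -2*x + 2*y - 1
  ∂P/∂z - ∂R/∂x = (-2*x + 3*y) - (z) = -2*x + 3*y - z
  ∂Q/∂x - ∂P/∂y = (2*z) - (3*z) = -z.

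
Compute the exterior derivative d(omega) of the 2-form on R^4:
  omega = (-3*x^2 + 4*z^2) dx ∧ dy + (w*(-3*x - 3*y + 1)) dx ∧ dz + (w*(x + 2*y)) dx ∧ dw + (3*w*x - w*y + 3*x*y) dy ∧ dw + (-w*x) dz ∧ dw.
d(omega) = (3*w + 8*z) dx ∧ dy ∧ dz + (-w - 3*x - 3*y + 1) dx ∧ dz ∧ dw + (w + 3*y) dx ∧ dy ∧ dw

For a 2-form omega = sum_{i<j} g_{ij} dx_i ∧ dx_j, the exterior derivative is
  d(omega) = sum_{i<j} d(g_{ij}) ∧ dx_i ∧ dx_j = sum_{i<j, k} (∂g_{ij}/∂x_k) dx_k ∧ dx_i ∧ dx_j.
Expand each term, using dx_k ∧ dx_i ∧ dx_j = sgn(permutation) dx_{(a)} ∧ dx_{(b)} ∧ dx_{(c)} with (a < b < c) sorted:
  d(-3*x^2 + 4*z^2) includes (∂/∂z)(-3*x^2 + 4*z^2) dz = (8*z) dz, which multiplied by dx ∧ dy gives (8*z) dx ∧ dy ∧ dz
  d(w*(-3*x - 3*y + 1)) includes (∂/∂y)(w*(-3*x - 3*y + 1)) dy = (-3*w) dy, which multiplied by dx ∧ dz gives (3*w) dx ∧ dy ∧ dz
  d(w*(-3*x - 3*y + 1)) includes (∂/∂w)(w*(-3*x - 3*y + 1)) dw = (-3*x - 3*y + 1) dw, which multiplied by dx ∧ dz gives (-3*x - 3*y + 1) dx ∧ dz ∧ dw
  d(w*(x + 2*y)) includes (∂/∂y)(w*(x + 2*y)) dy = (2*w) dy, which multiplied by dx ∧ dw gives (-2*w) dx ∧ dy ∧ dw
  d(3*w*x - w*y + 3*x*y) includes (∂/∂x)(3*w*x - w*y + 3*x*y) dx = (3*w + 3*y) dx, which multiplied by dy ∧ dw gives (3*w + 3*y) dx ∧ dy ∧ dw
  d(-w*x) includes (∂/∂x)(-w*x) dx = (-w) dx, which multiplied by dz ∧ dw gives (-w) dx ∧ dz ∧ dw
Collecting like 3-forms: d(omega) = (3*w + 8*z) dx ∧ dy ∧ dz + (-w - 3*x - 3*y + 1) dx ∧ dz ∧ dw + (w + 3*y) dx ∧ dy ∧ dw.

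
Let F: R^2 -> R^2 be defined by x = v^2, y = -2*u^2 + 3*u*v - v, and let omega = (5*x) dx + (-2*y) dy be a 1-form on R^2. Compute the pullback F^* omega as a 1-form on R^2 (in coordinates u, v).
F^* omega = (-16*u^3 + 36*u^2*v - 18*u*v^2 - 8*u*v + 6*v^2) du + (12*u^3 - 18*u^2*v - 4*u^2 + 12*u*v + 10*v^3 - 2*v) dv

Using F^*(f dg) = (f ∘ F) d(g ∘ F), substitute each coordinate x_i by F_i(u, v) in f_i, and replace dx_i by d F_i = (∂F_i/∂u) du + (∂F_i/∂v) dv.
  For the x component: f_1(F) = 5*v^2; d F_1 = (0) du + (2*v) dv
  For the y component: f_2(F) = 4*u^2 - 6*u*v + 2*v; d F_2 = (-4*u + 3*v) du + (3*u - 1) dv
Combining and collecting du, dv coefficients:
  coeff of du: -16*u^3 + 36*u^2*v - 18*u*v^2 - 8*u*v + 6*v^2
  coeff of dv: 12*u^3 - 18*u^2*v - 4*u^2 + 12*u*v + 10*v^3 - 2*v
F^* omega = (-16*u^3 + 36*u^2*v - 18*u*v^2 - 8*u*v + 6*v^2) du + (12*u^3 - 18*u^2*v - 4*u^2 + 12*u*v + 10*v^3 - 2*v) dv.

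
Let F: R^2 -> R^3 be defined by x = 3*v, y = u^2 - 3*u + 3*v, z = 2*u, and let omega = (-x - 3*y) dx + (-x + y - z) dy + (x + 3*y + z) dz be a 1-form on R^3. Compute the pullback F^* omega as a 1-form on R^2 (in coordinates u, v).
F^* omega = (2*u^3 - 7*u^2 + u + 24*v) du + (-6*u^2 + 12*u - 36*v) dv

Using F^*(f dg) = (f ∘ F) d(g ∘ F), substitute each coordinate x_i by F_i(u, v) in f_i, and replace dx_i by d F_i = (∂F_i/∂u) du + (∂F_i/∂v) dv.
  For the x component: f_1(F) = -3*u^2 + 9*u - 12*v; d F_1 = (0) du + (3) dv
  For the y component: f_2(F) = u*(u - 5); d F_2 = (2*u - 3) du + (3) dv
  For the z component: f_3(F) = 3*u^2 - 7*u + 12*v; d F_3 = (2) du + (0) dv
Combining and collecting du, dv coefficients:
  coeff of du: 2*u^3 - 7*u^2 + u + 24*v
  coeff of dv: -6*u^2 + 12*u - 36*v
F^* omega = (2*u^3 - 7*u^2 + u + 24*v) du + (-6*u^2 + 12*u - 36*v) dv.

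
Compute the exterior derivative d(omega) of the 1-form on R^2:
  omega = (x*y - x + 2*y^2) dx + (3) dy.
d(omega) = (-x - 4*y) dx ∧ dy

For a 1-form omega = sum_i f_i dx_i, the exterior derivative is
  d(omega) = sum_{i < j} (∂f_j/∂x_i - ∂f_i/∂x_j) dx_i ∧ dx_j.
  coefficient of dx ∧ dy: ∂f_2/∂x - ∂f_1/∂y = ∂(3)/∂x - ∂(x*y - x + 2*y^2)/∂y = -x - 4*y
Assembling: d(omega) = (-x - 4*y) dx ∧ dy.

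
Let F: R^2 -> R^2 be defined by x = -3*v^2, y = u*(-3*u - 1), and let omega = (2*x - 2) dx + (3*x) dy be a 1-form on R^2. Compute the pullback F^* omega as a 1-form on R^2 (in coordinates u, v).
F^* omega = (v^2*(54*u + 9)) du + (36*v^3 + 12*v) dv

Using F^*(f dg) = (f ∘ F) d(g ∘ F), substitute each coordinate x_i by F_i(u, v) in f_i, and replace dx_i by d F_i = (∂F_i/∂u) du + (∂F_i/∂v) dv.
  For the x component: f_1(F) = -6*v^2 - 2; d F_1 = (0) du + (-6*v) dv
  For the y component: f_2(F) = -9*v^2; d F_2 = (-6*u - 1) du + (0) dv
Combining and collecting du, dv coefficients:
  coeff of du: v^2*(54*u + 9)
  coeff of dv: 36*v^3 + 12*v
F^* omega = (v^2*(54*u + 9)) du + (36*v^3 + 12*v) dv.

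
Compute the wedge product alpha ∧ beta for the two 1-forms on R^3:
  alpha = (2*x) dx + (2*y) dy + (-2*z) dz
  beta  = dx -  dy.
alpha ∧ beta = (-2*x - 2*y) dx ∧ dy + (2*z) dx ∧ dz + (-2*z) dy ∧ dz

Distribute the wedge, using dx_i ∧ dx_j = -dx_j ∧ dx_i and dx_i ∧ dx_i = 0. For each pair (i, j) with i < j, the coefficient of dx_i ∧ dx_j in alpha ∧ beta is (alpha_i * beta_j - alpha_j * beta_i). Collecting: alpha ∧ beta = (-2*x - 2*y) dx ∧ dy + (2*z) dx ∧ dz + (-2*z) dy ∧ dz.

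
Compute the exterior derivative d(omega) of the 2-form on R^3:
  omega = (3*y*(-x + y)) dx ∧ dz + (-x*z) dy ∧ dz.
d(omega) = (3*x - 6*y - z) dx ∧ dy ∧ dz

For a 2-form omega = sum_{i<j} g_{ij} dx_i ∧ dx_j, the exterior derivative is
  d(omega) = sum_{i<j} d(g_{ij}) ∧ dx_i ∧ dx_j = sum_{i<j, k} (∂g_{ij}/∂x_k) dx_k ∧ dx_i ∧ dx_j.
Expand each term, using dx_k ∧ dx_i ∧ dx_j = sgn(permutation) dx_{(a)} ∧ dx_{(b)} ∧ dx_{(c)} with (a < b < c) sorted:
  d(3*y*(-x + y)) includes (∂/∂y)(3*y*(-x + y)) dy = (-3*x + 6*y) dy, which multiplied by dx ∧ dz gives (3*x - 6*y) dx ∧ dy ∧ dz
  d(-x*z) includes (∂/∂x)(-x*z) dx = (-z) dx, which multiplied by dy ∧ dz gives (-z) dx ∧ dy ∧ dz
Collecting like 3-forms: d(omega) = (3*x - 6*y - z) dx ∧ dy ∧ dz.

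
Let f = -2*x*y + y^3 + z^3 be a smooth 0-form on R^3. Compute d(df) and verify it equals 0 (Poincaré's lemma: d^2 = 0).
d(df) = 0

Step 1: df = sum_i (∂f/∂x_i) dx_i = (-2*y) dx + (-2*x + 3*y^2) dy + (3*z^2) dz.
Step 2: Apply d again. Using the 1-form formula, the coefficient of dx ∧ dy in d(df) is ∂^2 f/∂x ∂y - ∂^2 f/∂y ∂x = (-2) - (-2) = 0 (equality of mixed partials for smooth f).
Similarly for dx ∧ dz and dy ∧ dz — all coefficients vanish. So d(df) = 0.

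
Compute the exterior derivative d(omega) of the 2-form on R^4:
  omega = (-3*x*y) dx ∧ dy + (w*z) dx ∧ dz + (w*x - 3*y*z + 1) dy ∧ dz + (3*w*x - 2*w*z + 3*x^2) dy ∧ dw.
d(omega) = (z) dx ∧ dz ∧ dw + (w) dx ∧ dy ∧ dz + (2*w + x) dy ∧ dz ∧ dw + (3*w + 6*x) dx ∧ dy ∧ dw

For a 2-form omega = sum_{i<j} g_{ij} dx_i ∧ dx_j, the exterior derivative is
  d(omega) = sum_{i<j} d(g_{ij}) ∧ dx_i ∧ dx_j = sum_{i<j, k} (∂g_{ij}/∂x_k) dx_k ∧ dx_i ∧ dx_j.
Expand each term, using dx_k ∧ dx_i ∧ dx_j = sgn(permutation) dx_{(a)} ∧ dx_{(b)} ∧ dx_{(c)} with (a < b < c) sorted:
  d(w*z) includes (∂/∂w)(w*z) dw = (z) dw, which multiplied by dx ∧ dz gives (z) dx ∧ dz ∧ dw
  d(w*x - 3*y*z + 1) includes (∂/∂x)(w*x - 3*y*z + 1) dx = (w) dx, which multiplied by dy ∧ dz gives (w) dx ∧ dy ∧ dz
  d(w*x - 3*y*z + 1) includes (∂/∂w)(w*x - 3*y*z + 1) dw = (x) dw, which multiplied by dy ∧ dz gives (x) dy ∧ dz ∧ dw
  d(3*w*x - 2*w*z + 3*x^2) includes (∂/∂x)(3*w*x - 2*w*z + 3*x^2) dx = (3*w + 6*x) dx, which multiplied by dy ∧ dw gives (3*w + 6*x) dx ∧ dy ∧ dw
  d(3*w*x - 2*w*z + 3*x^2) includes (∂/∂z)(3*w*x - 2*w*z + 3*x^2) dz = (-2*w) dz, which multiplied by dy ∧ dw gives (2*w) dy ∧ dz ∧ dw
Collecting like 3-forms: d(omega) = (z) dx ∧ dz ∧ dw + (w) dx ∧ dy ∧ dz + (2*w + x) dy ∧ dz ∧ dw + (3*w + 6*x) dx ∧ dy ∧ dw.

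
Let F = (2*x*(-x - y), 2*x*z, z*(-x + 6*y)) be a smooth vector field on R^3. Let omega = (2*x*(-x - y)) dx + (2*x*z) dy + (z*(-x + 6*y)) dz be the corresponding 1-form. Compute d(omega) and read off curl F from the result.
d(omega) = (-2*x + 6*z) dy ∧ dz + (z) dz ∧ dx + (2*x + 2*z) dx ∧ dy; curl F = (-2*x + 6*z, z, 2*x + 2*z)

d omega = sum_{i<j} (∂f_j/∂x_i - ∂f_i/∂x_j) dx_i ∧ dx_j. Under the identification (dy ∧ dz, dz ∧ dx, dx ∧ dy) ↔ (e_x, e_y, e_z), the coefficients are exactly the components of curl F. Compute:
  ∂R/∂y - ∂Q/∂z = (6*z) - (2*x) = -2*x + 6*z
  ∂P/∂z - ∂R/∂x = (0) - (-z) = z
  ∂Q/∂x - ∂P/∂y = (2*z) - (-2*x) = 2*x + 2*z.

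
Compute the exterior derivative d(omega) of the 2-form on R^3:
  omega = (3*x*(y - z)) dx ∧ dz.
d(omega) = (-3*x) dx ∧ dy ∧ dz

For a 2-form omega = sum_{i<j} g_{ij} dx_i ∧ dx_j, the exterior derivative is
  d(omega) = sum_{i<j} d(g_{ij}) ∧ dx_i ∧ dx_j = sum_{i<j, k} (∂g_{ij}/∂x_k) dx_k ∧ dx_i ∧ dx_j.
Expand each term, using dx_k ∧ dx_i ∧ dx_j = sgn(permutation) dx_{(a)} ∧ dx_{(b)} ∧ dx_{(c)} with (a < b < c) sorted:
  d(3*x*(y - z)) includes (∂/∂y)(3*x*(y - z)) dy = (3*x) dy, which multiplied by dx ∧ dz gives (-3*x) dx ∧ dy ∧ dz
Collecting like 3-forms: d(omega) = (-3*x) dx ∧ dy ∧ dz.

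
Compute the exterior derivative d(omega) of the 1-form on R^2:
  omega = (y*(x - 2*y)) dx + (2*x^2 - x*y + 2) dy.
d(omega) = (3*x + 3*y) dx ∧ dy

For a 1-form omega = sum_i f_i dx_i, the exterior derivative is
  d(omega) = sum_{i < j} (∂f_j/∂x_i - ∂f_i/∂x_j) dx_i ∧ dx_j.
  coefficient of dx ∧ dy: ∂f_2/∂x - ∂f_1/∂y = ∂(2*x^2 - x*y + 2)/∂x - ∂(y*(x - 2*y))/∂y = 3*x + 3*y
Assembling: d(omega) = (3*x + 3*y) dx ∧ dy.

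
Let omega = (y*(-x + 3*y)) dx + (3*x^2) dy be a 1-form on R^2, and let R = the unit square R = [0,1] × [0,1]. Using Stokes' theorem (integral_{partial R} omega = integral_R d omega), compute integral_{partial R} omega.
integral_(partial R) omega = 1/2

Stokes: integral_partial_R omega = integral_R d omega with d omega = (∂Q/∂x - ∂P/∂y) dx ∧ dy.
  ∂Q/∂x = 6*x
  ∂P/∂y = -x + 6*y
  integrand = ∂Q/∂x - ∂P/∂y = 7*x - 6*y.
Integrating over R: integral_0^1 integral_0^1 (7*x - 6*y) dx dy = 1/2.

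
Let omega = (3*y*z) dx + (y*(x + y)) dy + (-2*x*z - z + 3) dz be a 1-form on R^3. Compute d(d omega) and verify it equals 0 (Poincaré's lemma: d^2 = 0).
d(d omega) = 0

Step 1: d omega = sum_{i<j} (∂f_j/∂x_i - ∂f_i/∂x_j) dx_i ∧ dx_j:
  coeff of dx ∧ dy: y - 3*z
  coeff of dx ∧ dz: -3*y - 2*z
  coeff of dy ∧ dz: 0
Step 2: Apply d again to each 2-form coefficient. The only possible 3-form in R^3 is dx ∧ dy ∧ dz, with coefficient
  ∂(coeff of dy∧dz)/∂x - ∂(coeff of dx∧dz)/∂y + ∂(coeff of dx∧dy)/∂z
  = ∂/∂x (0) - ∂/∂y (-3*y - 2*z) + ∂/∂z (y - 3*z).
Each of these terms simplifies to sums of mixed partials that cancel in pairs. The result is 0 (by equality of mixed partials for smooth functions — Schwarz / Clairaut).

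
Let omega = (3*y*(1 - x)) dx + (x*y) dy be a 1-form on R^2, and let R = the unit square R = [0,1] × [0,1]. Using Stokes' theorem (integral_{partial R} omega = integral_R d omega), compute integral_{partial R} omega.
integral_(partial R) omega = -1

Stokes: integral_partial_R omega = integral_R d omega with d omega = (∂Q/∂x - ∂P/∂y) dx ∧ dy.
  ∂Q/∂x = y
  ∂P/∂y = 3 - 3*x
  integrand = ∂Q/∂x - ∂P/∂y = 3*x + y - 3.
Integrating over R: integral_0^1 integral_0^1 (3*x + y - 3) dx dy = -1.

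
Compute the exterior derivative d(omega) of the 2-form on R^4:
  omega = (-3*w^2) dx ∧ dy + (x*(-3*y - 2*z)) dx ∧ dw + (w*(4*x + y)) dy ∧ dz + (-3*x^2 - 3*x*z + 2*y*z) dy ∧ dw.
d(omega) = (-6*w - 3*x - 3*z) dx ∧ dy ∧ dw + (2*x) dx ∧ dz ∧ dw + (4*w) dx ∧ dy ∧ dz + (7*x - y) dy ∧ dz ∧ dw

For a 2-form omega = sum_{i<j} g_{ij} dx_i ∧ dx_j, the exterior derivative is
  d(omega) = sum_{i<j} d(g_{ij}) ∧ dx_i ∧ dx_j = sum_{i<j, k} (∂g_{ij}/∂x_k) dx_k ∧ dx_i ∧ dx_j.
Expand each term, using dx_k ∧ dx_i ∧ dx_j = sgn(permutation) dx_{(a)} ∧ dx_{(b)} ∧ dx_{(c)} with (a < b < c) sorted:
  d(-3*w^2) includes (∂/∂w)(-3*w^2) dw = (-6*w) dw, which multiplied by dx ∧ dy gives (-6*w) dx ∧ dy ∧ dw
  d(x*(-3*y - 2*z)) includes (∂/∂y)(x*(-3*y - 2*z)) dy = (-3*x) dy, which multiplied by dx ∧ dw gives (3*x) dx ∧ dy ∧ dw
  d(x*(-3*y - 2*z)) includes (∂/∂z)(x*(-3*y - 2*z)) dz = (-2*x) dz, which multiplied by dx ∧ dw gives (2*x) dx ∧ dz ∧ dw
  d(w*(4*x + y)) includes (∂/∂x)(w*(4*x + y)) dx = (4*w) dx, which multiplied by dy ∧ dz gives (4*w) dx ∧ dy ∧ dz
  d(w*(4*x + y)) includes (∂/∂w)(w*(4*x + y)) dw = (4*x + y) dw, which multiplied by dy ∧ dz gives (4*x + y) dy ∧ dz ∧ dw
  d(-3*x^2 - 3*x*z + 2*y*z) includes (∂/∂x)(-3*x^2 - 3*x*z + 2*y*z) dx = (-6*x - 3*z) dx, which multiplied by dy ∧ dw gives (-6*x - 3*z) dx ∧ dy ∧ dw
  d(-3*x^2 - 3*x*z + 2*y*z) includes (∂/∂z)(-3*x^2 - 3*x*z + 2*y*z) dz = (-3*x + 2*y) dz, which multiplied by dy ∧ dw gives (3*x - 2*y) dy ∧ dz ∧ dw
Collecting like 3-forms: d(omega) = (-6*w - 3*x - 3*z) dx ∧ dy ∧ dw + (2*x) dx ∧ dz ∧ dw + (4*w) dx ∧ dy ∧ dz + (7*x - y) dy ∧ dz ∧ dw.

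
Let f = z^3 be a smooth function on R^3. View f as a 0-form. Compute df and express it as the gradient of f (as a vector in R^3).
df = (0) dx + (0) dy + (3*z^2) dz; grad f = (0, 0, 3*z^2)

For a 0-form f, d f = (∂f/∂x) dx + (∂f/∂y) dy + (∂f/∂z) dz. The components of the vector representation are exactly the entries of grad f in Cartesian coordinates:
  ∂f/∂x = 0
  ∂f/∂y = 0
  ∂f/∂z = 3*z^2.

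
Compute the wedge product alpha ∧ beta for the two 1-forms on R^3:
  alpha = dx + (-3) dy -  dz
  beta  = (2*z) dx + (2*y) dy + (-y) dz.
alpha ∧ beta = (2*y + 6*z) dx ∧ dy + (-y + 2*z) dx ∧ dz + (5*y) dy ∧ dz

Distribute the wedge, using dx_i ∧ dx_j = -dx_j ∧ dx_i and dx_i ∧ dx_i = 0. For each pair (i, j) with i < j, the coefficient of dx_i ∧ dx_j in alpha ∧ beta is (alpha_i * beta_j - alpha_j * beta_i). Collecting: alpha ∧ beta = (2*y + 6*z) dx ∧ dy + (-y + 2*z) dx ∧ dz + (5*y) dy ∧ dz.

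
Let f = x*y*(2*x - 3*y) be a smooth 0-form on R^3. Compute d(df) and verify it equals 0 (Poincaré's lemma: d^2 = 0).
d(df) = 0

Step 1: df = sum_i (∂f/∂x_i) dx_i = (y*(4*x - 3*y)) dx + (2*x*(x - 3*y)) dy + (0) dz.
Step 2: Apply d again. Using the 1-form formula, the coefficient of dx ∧ dy in d(df) is ∂^2 f/∂x ∂y - ∂^2 f/∂y ∂x = (4*x - 6*y) - (4*x - 6*y) = 0 (equality of mixed partials for smooth f).
Similarly for dx ∧ dz and dy ∧ dz — all coefficients vanish. So d(df) = 0.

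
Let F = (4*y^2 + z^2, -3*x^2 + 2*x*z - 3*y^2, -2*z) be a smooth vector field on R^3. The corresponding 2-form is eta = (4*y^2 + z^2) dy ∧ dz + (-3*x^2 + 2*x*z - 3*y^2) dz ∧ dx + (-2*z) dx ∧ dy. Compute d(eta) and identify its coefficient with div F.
d(eta) = (-6*y - 2) dx ∧ dy ∧ dz; div F = -6*y - 2

For a 2-form in R^3 of the form above, applying d gives a 3-form with coefficient ∂P/∂x + ∂Q/∂y + ∂R/∂z:
  ∂P/∂x = 0
  ∂Q/∂y = -6*y
  ∂R/∂z = -2
Sum = -6*y - 2, which is exactly div F.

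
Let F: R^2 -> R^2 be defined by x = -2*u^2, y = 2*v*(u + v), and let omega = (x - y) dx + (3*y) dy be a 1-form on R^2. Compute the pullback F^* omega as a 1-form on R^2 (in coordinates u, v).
F^* omega = (8*u^3 + 8*u^2*v + 20*u*v^2 + 12*v^3) du + (12*v*(u^2 + 3*u*v + 2*v^2)) dv

Using F^*(f dg) = (f ∘ F) d(g ∘ F), substitute each coordinate x_i by F_i(u, v) in f_i, and replace dx_i by d F_i = (∂F_i/∂u) du + (∂F_i/∂v) dv.
  For the x component: f_1(F) = -2*u^2 - 2*u*v - 2*v^2; d F_1 = (-4*u) du + (0) dv
  For the y component: f_2(F) = 6*v*(u + v); d F_2 = (2*v) du + (2*u + 4*v) dv
Combining and collecting du, dv coefficients:
  coeff of du: 8*u^3 + 8*u^2*v + 20*u*v^2 + 12*v^3
  coeff of dv: 12*v*(u^2 + 3*u*v + 2*v^2)
F^* omega = (8*u^3 + 8*u^2*v + 20*u*v^2 + 12*v^3) du + (12*v*(u^2 + 3*u*v + 2*v^2)) dv.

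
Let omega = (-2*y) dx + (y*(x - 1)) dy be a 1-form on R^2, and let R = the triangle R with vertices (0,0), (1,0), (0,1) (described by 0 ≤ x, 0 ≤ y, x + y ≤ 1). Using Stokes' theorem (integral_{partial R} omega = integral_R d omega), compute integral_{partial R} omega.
integral_(partial R) omega = 7/6

Stokes: integral_partial_R omega = integral_R d omega with d omega = (∂Q/∂x - ∂P/∂y) dx ∧ dy.
  ∂Q/∂x = y
  ∂P/∂y = -2
  integrand = ∂Q/∂x - ∂P/∂y = y + 2.
Integrating over R: integral_0^1 integral_0^{1-x} (y + 2) dy dx = 7/6.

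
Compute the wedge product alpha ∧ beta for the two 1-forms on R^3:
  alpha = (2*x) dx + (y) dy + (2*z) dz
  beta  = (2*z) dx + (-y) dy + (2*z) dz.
alpha ∧ beta = (-2*y*(x + z)) dx ∧ dy + (4*z*(x - z)) dx ∧ dz + (4*y*z) dy ∧ dz

Distribute the wedge, using dx_i ∧ dx_j = -dx_j ∧ dx_i and dx_i ∧ dx_i = 0. For each pair (i, j) with i < j, the coefficient of dx_i ∧ dx_j in alpha ∧ beta is (alpha_i * beta_j - alpha_j * beta_i). Collecting: alpha ∧ beta = (-2*y*(x + z)) dx ∧ dy + (4*z*(x - z)) dx ∧ dz + (4*y*z) dy ∧ dz.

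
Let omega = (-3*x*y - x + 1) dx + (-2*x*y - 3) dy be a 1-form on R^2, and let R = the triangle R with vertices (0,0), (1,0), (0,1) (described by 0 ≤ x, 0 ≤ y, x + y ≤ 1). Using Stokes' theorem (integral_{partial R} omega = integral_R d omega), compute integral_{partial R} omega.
integral_(partial R) omega = 1/6

Stokes: integral_partial_R omega = integral_R d omega with d omega = (∂Q/∂x - ∂P/∂y) dx ∧ dy.
  ∂Q/∂x = -2*y
  ∂P/∂y = -3*x
  integrand = ∂Q/∂x - ∂P/∂y = 3*x - 2*y.
Integrating over R: integral_0^1 integral_0^{1-x} (3*x - 2*y) dy dx = 1/6.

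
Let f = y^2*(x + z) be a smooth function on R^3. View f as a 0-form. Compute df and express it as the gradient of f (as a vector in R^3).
df = (y^2) dx + (2*y*(x + z)) dy + (y^2) dz; grad f = (y^2, 2*y*(x + z), y^2)

For a 0-form f, d f = (∂f/∂x) dx + (∂f/∂y) dy + (∂f/∂z) dz. The components of the vector representation are exactly the entries of grad f in Cartesian coordinates:
  ∂f/∂x = y^2
  ∂f/∂y = 2*y*(x + z)
  ∂f/∂z = y^2.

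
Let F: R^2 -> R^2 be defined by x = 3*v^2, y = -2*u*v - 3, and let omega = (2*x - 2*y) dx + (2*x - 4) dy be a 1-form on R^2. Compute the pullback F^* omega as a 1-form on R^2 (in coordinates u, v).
F^* omega = (-12*v^3 + 8*v) du + (12*u*v^2 + 8*u + 36*v^3 + 36*v) dv

Using F^*(f dg) = (f ∘ F) d(g ∘ F), substitute each coordinate x_i by F_i(u, v) in f_i, and replace dx_i by d F_i = (∂F_i/∂u) du + (∂F_i/∂v) dv.
  For the x component: f_1(F) = 4*u*v + 6*v^2 + 6; d F_1 = (0) du + (6*v) dv
  For the y component: f_2(F) = 6*v^2 - 4; d F_2 = (-2*v) du + (-2*u) dv
Combining and collecting du, dv coefficients:
  coeff of du: -12*v^3 + 8*v
  coeff of dv: 12*u*v^2 + 8*u + 36*v^3 + 36*v
F^* omega = (-12*v^3 + 8*v) du + (12*u*v^2 + 8*u + 36*v^3 + 36*v) dv.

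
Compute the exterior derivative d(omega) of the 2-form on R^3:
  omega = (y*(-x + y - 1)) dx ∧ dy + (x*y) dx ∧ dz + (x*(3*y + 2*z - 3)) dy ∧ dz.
d(omega) = (-x + 3*y + 2*z - 3) dx ∧ dy ∧ dz

For a 2-form omega = sum_{i<j} g_{ij} dx_i ∧ dx_j, the exterior derivative is
  d(omega) = sum_{i<j} d(g_{ij}) ∧ dx_i ∧ dx_j = sum_{i<j, k} (∂g_{ij}/∂x_k) dx_k ∧ dx_i ∧ dx_j.
Expand each term, using dx_k ∧ dx_i ∧ dx_j = sgn(permutation) dx_{(a)} ∧ dx_{(b)} ∧ dx_{(c)} with (a < b < c) sorted:
  d(x*y) includes (∂/∂y)(x*y) dy = (x) dy, which multiplied by dx ∧ dz gives (-x) dx ∧ dy ∧ dz
  d(x*(3*y + 2*z - 3)) includes (∂/∂x)(x*(3*y + 2*z - 3)) dx = (3*y + 2*z - 3) dx, which multiplied by dy ∧ dz gives (3*y + 2*z - 3) dx ∧ dy ∧ dz
Collecting like 3-forms: d(omega) = (-x + 3*y + 2*z - 3) dx ∧ dy ∧ dz.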